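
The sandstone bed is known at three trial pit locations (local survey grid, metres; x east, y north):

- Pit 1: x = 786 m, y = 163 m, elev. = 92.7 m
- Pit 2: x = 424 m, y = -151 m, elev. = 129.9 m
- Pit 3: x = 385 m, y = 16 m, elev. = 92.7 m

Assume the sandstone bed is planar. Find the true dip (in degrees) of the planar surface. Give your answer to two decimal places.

12.33°

Two edge vectors: Pit 1→Pit 2 = (-362, -314, 37.2), Pit 1→Pit 3 = (-401, -147, 0).
Normal n = (Pit 1→Pit 2) × (Pit 1→Pit 3) = (5468.4, -14917.2, -72700).
So ∂z/∂x = −n_x/n_z = 0.07522 and ∂z/∂y = −n_y/n_z = −0.20519.
Gradient magnitude |∇z| = √(a² + b²) = √(0.00566 + 0.04210) = 0.21854.
True dip = arctan(0.21854) = 12.33°, dipping toward NNW (azimuth ≈ 340°).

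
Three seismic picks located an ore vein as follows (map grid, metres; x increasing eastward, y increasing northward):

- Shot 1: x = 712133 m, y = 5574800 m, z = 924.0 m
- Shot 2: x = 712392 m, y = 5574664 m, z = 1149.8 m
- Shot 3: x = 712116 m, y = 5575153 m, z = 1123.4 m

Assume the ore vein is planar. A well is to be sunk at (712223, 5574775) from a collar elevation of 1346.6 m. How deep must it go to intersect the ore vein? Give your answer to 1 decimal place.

Two edge vectors: Shot 1→Shot 2 = (259, -136, 225.8), Shot 1→Shot 3 = (-17, 353, 199.4).
Normal n = (Shot 1→Shot 2) × (Shot 1→Shot 3) = (-106825.8, -55483.2, 89115).
So ∂z/∂x = −n_x/n_z = 1.198740953 and ∂z/∂y = −n_y/n_z = 0.622602256.
Intercept c from Shot 1: 924 − 853662.99 − 3470883.05 = −4323622.04.
At (712223, 5574775): z_contact = 853770.88 + 3470867.49 − 4323622.04 = 1016.32 m.
Depth below ground = 1346.6 − 1016.32 = 330.3 m.

330.3 m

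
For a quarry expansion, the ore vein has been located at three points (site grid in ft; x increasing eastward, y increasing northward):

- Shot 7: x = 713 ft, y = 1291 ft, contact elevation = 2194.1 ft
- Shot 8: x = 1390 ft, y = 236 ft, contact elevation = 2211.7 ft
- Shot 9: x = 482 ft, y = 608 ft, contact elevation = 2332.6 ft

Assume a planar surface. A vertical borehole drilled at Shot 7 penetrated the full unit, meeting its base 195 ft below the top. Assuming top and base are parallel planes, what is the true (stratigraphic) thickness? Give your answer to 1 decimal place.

Let the plane be z = a·x + b·y + c.
Shot 8−Shot 7: 677a − 1055b = 17.6;  Shot 9−Shot 7: −231a − 683b = 138.5.
Solving gives a = −0.18991, b = −0.13855.
|∇z| = √(a²+b²) = 0.23508, so dip δ = arctan(0.23508) = 13.23°.
True thickness = vertical thickness × cos δ = 195 × cos 13.23° = 189.8 ft.

189.8 ft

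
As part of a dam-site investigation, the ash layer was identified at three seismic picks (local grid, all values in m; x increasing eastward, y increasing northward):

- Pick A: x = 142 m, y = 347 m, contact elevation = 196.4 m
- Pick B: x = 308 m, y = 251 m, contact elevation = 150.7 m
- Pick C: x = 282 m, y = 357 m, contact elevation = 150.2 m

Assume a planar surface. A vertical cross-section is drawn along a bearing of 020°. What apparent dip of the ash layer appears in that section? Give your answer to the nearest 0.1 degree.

Let the plane be z = a·x + b·y + c.
Pick B−Pick A: 166a − 96b = −45.7;  Pick C−Pick A: 140a + 10b = −46.2.
Solving gives a = −0.32399, b = −0.08419.
Unit vector along 020° is (sin 20°, cos 20°) = (0.3420, 0.9397).
Slope in that direction = a·(0.3420) + b·(0.9397) = −0.18992.
Apparent dip = arctan|0.18992| = 10.8° (true dip is 18.5°, so apparent ≤ true as expected).

10.8°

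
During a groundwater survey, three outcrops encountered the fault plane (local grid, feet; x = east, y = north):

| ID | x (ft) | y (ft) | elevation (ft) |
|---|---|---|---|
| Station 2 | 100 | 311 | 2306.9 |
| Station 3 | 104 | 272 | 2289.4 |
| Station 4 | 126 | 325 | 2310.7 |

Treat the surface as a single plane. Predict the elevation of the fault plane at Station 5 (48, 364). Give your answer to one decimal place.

2334.9 ft

Two edge vectors: Station 2→Station 3 = (4, -39, -17.5), Station 2→Station 4 = (26, 14, 3.8).
Normal n = (Station 2→Station 3) × (Station 2→Station 4) = (96.8, -470.2, 1070).
So ∂z/∂x = −n_x/n_z = −0.09047 and ∂z/∂y = −n_y/n_z = 0.43944.
Intercept c from Station 2: 2306.9 + 9.05 − 136.67 = 2179.28.
At (48, 364): z = −4.3 + 160.0 + 2179.28 = 2334.9 ft.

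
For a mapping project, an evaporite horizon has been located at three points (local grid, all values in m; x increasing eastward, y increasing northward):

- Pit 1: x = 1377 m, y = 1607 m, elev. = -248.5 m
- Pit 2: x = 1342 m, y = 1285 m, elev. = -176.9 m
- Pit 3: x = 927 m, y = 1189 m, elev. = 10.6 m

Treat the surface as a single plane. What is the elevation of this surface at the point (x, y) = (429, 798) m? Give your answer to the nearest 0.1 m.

Let the plane be z = a·x + b·y + c.
Pit 2−Pit 1: −35a − 322b = 71.6;  Pit 3−Pit 1: −450a − 418b = 259.1.
Solving gives a = −0.410696, b = −0.177719.
Then c = -248.5 − a·1377 − b·1607 = 602.62.
At (429, 798): z = −176.2 − 141.8 + 602.62 = 284.6 m.

284.6 m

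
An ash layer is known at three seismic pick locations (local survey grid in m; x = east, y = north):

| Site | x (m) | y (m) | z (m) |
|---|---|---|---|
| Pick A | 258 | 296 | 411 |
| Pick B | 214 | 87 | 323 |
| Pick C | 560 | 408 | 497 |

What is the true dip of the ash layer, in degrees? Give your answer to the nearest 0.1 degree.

22.6°

Two edge vectors: Pick A→Pick B = (-44, -209, -88), Pick A→Pick C = (302, 112, 86).
Normal n = (Pick A→Pick B) × (Pick A→Pick C) = (-8118, -22792, 58190).
So ∂z/∂x = −n_x/n_z = 0.13951 and ∂z/∂y = −n_y/n_z = 0.39168.
Gradient magnitude |∇z| = √(a² + b²) = √(0.01946 + 0.15342) = 0.41579.
True dip = arctan(0.41579) = 22.6°, dipping toward SSW (azimuth ≈ 200°).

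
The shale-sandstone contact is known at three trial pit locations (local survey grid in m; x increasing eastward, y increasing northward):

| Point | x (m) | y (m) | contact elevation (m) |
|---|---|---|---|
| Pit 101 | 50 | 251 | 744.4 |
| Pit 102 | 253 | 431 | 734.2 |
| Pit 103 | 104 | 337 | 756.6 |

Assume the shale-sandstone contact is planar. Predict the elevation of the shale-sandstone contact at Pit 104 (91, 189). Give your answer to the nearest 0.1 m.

703.9 m

Two edge vectors: Pit 101→Pit 102 = (203, 180, -10.2), Pit 101→Pit 103 = (54, 86, 12.2).
Normal n = (Pit 101→Pit 102) × (Pit 101→Pit 103) = (3073.2, -3027.4, 7738).
So ∂z/∂x = −n_x/n_z = −0.39716 and ∂z/∂y = −n_y/n_z = 0.39124.
Intercept c from Pit 101: 744.4 + 19.86 − 98.20 = 666.06.
At (91, 189): z = −36.1 + 73.9 + 666.06 = 703.9 m.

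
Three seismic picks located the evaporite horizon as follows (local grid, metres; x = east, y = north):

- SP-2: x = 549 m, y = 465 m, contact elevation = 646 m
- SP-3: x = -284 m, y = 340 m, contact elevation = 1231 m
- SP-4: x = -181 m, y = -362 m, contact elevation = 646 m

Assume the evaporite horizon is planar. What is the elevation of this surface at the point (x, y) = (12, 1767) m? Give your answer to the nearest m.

2011 m

Two edge vectors: SP-2→SP-3 = (-833, -125, 585), SP-2→SP-4 = (-730, -827, 0).
Normal n = (SP-2→SP-3) × (SP-2→SP-4) = (483795, -427050, 597641).
So ∂z/∂x = −n_x/n_z = −0.80951 and ∂z/∂y = −n_y/n_z = 0.71456.
Intercept c from SP-2: 646 + 444.42 − 332.27 = 758.15.
At (12, 1767): z = −9.7 + 1262.6 + 758.15 = 2011.1 m.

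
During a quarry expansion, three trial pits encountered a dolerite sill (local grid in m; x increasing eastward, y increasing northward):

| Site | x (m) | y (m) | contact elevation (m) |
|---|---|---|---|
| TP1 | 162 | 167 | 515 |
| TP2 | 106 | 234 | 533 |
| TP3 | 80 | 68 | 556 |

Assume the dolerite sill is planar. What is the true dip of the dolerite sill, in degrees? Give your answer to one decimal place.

22.6°

Let the plane be z = a·x + b·y + c.
TP2−TP1: −56a + 67b = 18;  TP3−TP1: −82a − 99b = 41.
Solving gives a = −0.41031, b = −0.07429.
Gradient magnitude |∇z| = √(a² + b²) = √(0.16835 + 0.00552) = 0.41698.
True dip = arctan(0.41698) = 22.6°, dipping toward E (azimuth ≈ 080°).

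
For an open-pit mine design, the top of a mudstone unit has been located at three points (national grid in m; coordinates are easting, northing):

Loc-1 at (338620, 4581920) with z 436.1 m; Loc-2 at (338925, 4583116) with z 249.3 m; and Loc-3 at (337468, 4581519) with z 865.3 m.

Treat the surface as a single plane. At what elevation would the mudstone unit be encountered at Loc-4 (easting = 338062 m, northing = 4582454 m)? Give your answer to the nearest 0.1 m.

595.1 m

Two edge vectors: Loc-1→Loc-2 = (305, 1196, -186.8), Loc-1→Loc-3 = (-1152, -401, 429.2).
Normal n = (Loc-1→Loc-2) × (Loc-1→Loc-3) = (438416.4, 84287.6, 1255487).
So ∂z/∂easting = −n_x/n_z = −0.349200270 and ∂z/∂northing = −n_y/n_z = −0.067135383.
Intercept c from Loc-1: 436.1 + 118246.20 + 307608.95 = 426291.25.
At (338062, 4582454): z = −118051.3 − 307644.8 + 426291.25 = 595.1 m.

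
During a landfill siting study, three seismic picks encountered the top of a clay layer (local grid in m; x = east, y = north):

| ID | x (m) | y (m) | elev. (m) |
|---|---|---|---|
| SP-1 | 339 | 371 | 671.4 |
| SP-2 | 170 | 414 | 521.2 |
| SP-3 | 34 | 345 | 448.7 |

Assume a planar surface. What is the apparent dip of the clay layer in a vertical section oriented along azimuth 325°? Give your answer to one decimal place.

Two edge vectors: SP-1→SP-2 = (-169, 43, -150.2), SP-1→SP-3 = (-305, -26, -222.7).
Normal n = (SP-1→SP-2) × (SP-1→SP-3) = (-13481.3, 8174.7, 17509).
So ∂z/∂x = −n_x/n_z = 0.76996 and ∂z/∂y = −n_y/n_z = −0.46689.
Unit vector along 325° is (sin 325°, cos 325°) = (-0.5736, 0.8192).
Slope in that direction = a·(-0.5736) + b·(0.8192) = −0.82408.
Apparent dip = arctan|0.82408| = 39.5° (true dip is 42.0°, so apparent ≤ true as expected).

39.5°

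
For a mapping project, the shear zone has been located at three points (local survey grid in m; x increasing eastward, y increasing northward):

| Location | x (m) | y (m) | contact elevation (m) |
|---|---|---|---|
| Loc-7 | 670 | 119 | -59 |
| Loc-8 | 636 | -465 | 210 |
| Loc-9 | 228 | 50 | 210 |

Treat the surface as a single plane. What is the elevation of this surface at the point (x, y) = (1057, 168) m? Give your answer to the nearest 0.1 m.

Let the plane be z = a·x + b·y + c.
Loc-8−Loc-7: −34a − 584b = 269;  Loc-9−Loc-7: −442a − 69b = 269.
Solving gives a = −0.541614, b = −0.429084.
Then c = -59 − a·670 − b·119 = 354.94.
At (1057, 168): z = −572.5 − 72.1 + 354.94 = -289.6 m.

-289.6 m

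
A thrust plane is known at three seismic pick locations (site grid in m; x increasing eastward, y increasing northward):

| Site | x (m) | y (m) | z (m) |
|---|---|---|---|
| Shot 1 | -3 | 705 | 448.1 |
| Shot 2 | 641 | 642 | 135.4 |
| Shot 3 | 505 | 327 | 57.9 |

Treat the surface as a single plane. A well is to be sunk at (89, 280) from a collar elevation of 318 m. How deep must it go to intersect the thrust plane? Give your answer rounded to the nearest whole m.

Let the plane be z = a·x + b·y + c.
Shot 2−Shot 1: 644a − 63b = −312.7;  Shot 3−Shot 1: 508a − 378b = −390.2.
Solving gives a = −0.44279, b = 0.43720.
Then c = 448.1 − a·-3 − b·705 = 138.54.
At (89, 280): z_contact = −39.4 + 122.4 + 138.54 = 221.6 m.
Depth below ground = 318 − 221.6 = 96 m.

96 m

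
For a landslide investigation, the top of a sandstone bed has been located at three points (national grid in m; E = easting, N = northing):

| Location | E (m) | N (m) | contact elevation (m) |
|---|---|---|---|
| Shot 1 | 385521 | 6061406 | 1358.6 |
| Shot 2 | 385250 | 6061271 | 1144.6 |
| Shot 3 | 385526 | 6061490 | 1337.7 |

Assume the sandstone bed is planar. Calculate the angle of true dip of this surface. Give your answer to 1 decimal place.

44.7°

Two edge vectors: Shot 1→Shot 2 = (-271, -135, -214), Shot 1→Shot 3 = (5, 84, -20.9).
Normal n = (Shot 1→Shot 2) × (Shot 1→Shot 3) = (20797.5, -6733.9, -22089).
So ∂z/∂E = −n_x/n_z = 0.94153 and ∂z/∂N = −n_y/n_z = −0.30485.
Gradient magnitude |∇z| = √(a² + b²) = √(0.88648 + 0.09294) = 0.98966.
True dip = arctan(0.98966) = 44.7°, dipping toward WNW (azimuth ≈ 288°).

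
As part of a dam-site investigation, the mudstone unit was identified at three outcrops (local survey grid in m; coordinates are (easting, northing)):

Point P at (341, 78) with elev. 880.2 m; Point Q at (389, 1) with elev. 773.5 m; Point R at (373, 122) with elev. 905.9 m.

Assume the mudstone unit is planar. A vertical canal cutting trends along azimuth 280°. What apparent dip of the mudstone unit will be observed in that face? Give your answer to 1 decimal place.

37.3°

Two edge vectors: Point P→Point Q = (48, -77, -106.7), Point P→Point R = (32, 44, 25.7).
Normal n = (Point P→Point Q) × (Point P→Point R) = (2715.9, -4648, 4576).
So ∂z/∂E = −n_x/n_z = −0.59351 and ∂z/∂N = −n_y/n_z = 1.01573.
Unit vector along 280° is (sin 280°, cos 280°) = (-0.9848, 0.1736).
Slope in that direction = a·(-0.9848) + b·(0.1736) = 0.76087.
Apparent dip = arctan|0.76087| = 37.3° (true dip is 49.6°, so apparent ≤ true as expected).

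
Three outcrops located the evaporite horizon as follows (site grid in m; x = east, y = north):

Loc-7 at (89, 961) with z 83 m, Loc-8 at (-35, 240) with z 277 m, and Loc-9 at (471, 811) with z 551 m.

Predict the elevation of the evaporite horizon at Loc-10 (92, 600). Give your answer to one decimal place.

Two edge vectors: Loc-7→Loc-8 = (-124, -721, 194), Loc-7→Loc-9 = (382, -150, 468).
Normal n = (Loc-7→Loc-8) × (Loc-7→Loc-9) = (-308328, 132140, 294022).
So ∂z/∂x = −n_x/n_z = 1.04866 and ∂z/∂y = −n_y/n_z = −0.44942.
Intercept c from Loc-7: 83 − 93.33 + 431.89 = 421.56.
At (92, 600): z = 96.5 − 269.7 + 421.56 = 248.4 m.

248.4 m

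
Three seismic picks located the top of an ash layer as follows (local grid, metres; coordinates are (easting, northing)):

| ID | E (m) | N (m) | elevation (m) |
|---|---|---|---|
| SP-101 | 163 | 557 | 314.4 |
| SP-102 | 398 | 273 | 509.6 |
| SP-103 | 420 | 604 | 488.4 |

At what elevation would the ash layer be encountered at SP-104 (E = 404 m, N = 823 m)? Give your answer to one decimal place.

Let the plane be z = a·E + b·N + c.
SP-102−SP-101: 235a − 284b = 195.2;  SP-103−SP-101: 257a + 47b = 174.
Solving gives a = 0.69723, b = −0.11039.
Then c = 314.4 − a·163 − b·557 = 262.24.
At (404, 823): z = 281.7 − 90.9 + 262.24 = 453.1 m.

453.1 m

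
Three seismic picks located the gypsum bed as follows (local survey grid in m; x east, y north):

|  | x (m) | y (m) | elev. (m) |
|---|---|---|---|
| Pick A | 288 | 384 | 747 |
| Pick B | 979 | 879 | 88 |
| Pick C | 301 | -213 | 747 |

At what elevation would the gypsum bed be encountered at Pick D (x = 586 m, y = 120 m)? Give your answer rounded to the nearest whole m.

Let the plane be z = a·x + b·y + c.
Pick B−Pick A: 691a + 495b = −659;  Pick C−Pick A: 13a − 597b = 0.
Solving gives a = −0.93904, b = −0.02045.
Then c = 747 − a·288 − b·384 = 1025.30.
At (586, 120): z = −550.3 − 2.5 + 1025.30 = 472.6 m.

473 m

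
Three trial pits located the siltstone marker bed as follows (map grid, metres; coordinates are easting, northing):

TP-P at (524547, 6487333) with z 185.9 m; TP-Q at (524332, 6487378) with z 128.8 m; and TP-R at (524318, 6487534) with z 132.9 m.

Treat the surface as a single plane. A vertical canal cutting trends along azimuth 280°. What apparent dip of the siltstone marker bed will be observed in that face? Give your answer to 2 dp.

Two edge vectors: TP-P→TP-Q = (-215, 45, -57.1), TP-P→TP-R = (-229, 201, -53).
Normal n = (TP-P→TP-Q) × (TP-P→TP-R) = (9092.1, 1680.9, -32910).
So ∂z/∂easting = −n_x/n_z = 0.27627 and ∂z/∂northing = −n_y/n_z = 0.05108.
Unit vector along 280° is (sin 280°, cos 280°) = (-0.9848, 0.1736).
Slope in that direction = a·(-0.9848) + b·(0.1736) = −0.26321.
Apparent dip = arctan|0.26321| = 14.75° (true dip is 15.7°, so apparent ≤ true as expected).

14.75°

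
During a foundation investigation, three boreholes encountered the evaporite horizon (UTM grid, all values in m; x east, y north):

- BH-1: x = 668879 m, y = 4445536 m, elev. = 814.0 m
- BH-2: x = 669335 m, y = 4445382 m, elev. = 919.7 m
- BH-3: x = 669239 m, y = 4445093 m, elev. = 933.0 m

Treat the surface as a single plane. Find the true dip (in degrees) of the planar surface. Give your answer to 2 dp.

12.61°

Let the plane be z = a·x + b·y + c.
BH-2−BH-1: 456a − 154b = 105.7;  BH-3−BH-1: 360a − 443b = 119.
Solving gives a = 0.19444, b = −0.11061.
Gradient magnitude |∇z| = √(a² + b²) = √(0.03781 + 0.01223) = 0.22370.
True dip = arctan(0.22370) = 12.61°, dipping toward WNW (azimuth ≈ 300°).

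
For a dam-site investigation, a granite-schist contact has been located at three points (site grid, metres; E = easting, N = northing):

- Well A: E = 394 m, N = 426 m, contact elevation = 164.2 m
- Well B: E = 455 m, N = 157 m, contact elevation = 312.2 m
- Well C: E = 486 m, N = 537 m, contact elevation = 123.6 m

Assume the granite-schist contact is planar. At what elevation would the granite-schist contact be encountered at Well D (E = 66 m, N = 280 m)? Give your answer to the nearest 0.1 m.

Two edge vectors: Well A→Well B = (61, -269, 148), Well A→Well C = (92, 111, -40.6).
Normal n = (Well A→Well B) × (Well A→Well C) = (-5506.6, 16092.6, 31519).
So ∂z/∂E = −n_x/n_z = 0.17471 and ∂z/∂N = −n_y/n_z = −0.51057.
Intercept c from Well A: 164.2 − 68.83 + 217.50 = 312.87.
At (66, 280): z = 11.5 − 143.0 + 312.87 = 181.4 m.

181.4 m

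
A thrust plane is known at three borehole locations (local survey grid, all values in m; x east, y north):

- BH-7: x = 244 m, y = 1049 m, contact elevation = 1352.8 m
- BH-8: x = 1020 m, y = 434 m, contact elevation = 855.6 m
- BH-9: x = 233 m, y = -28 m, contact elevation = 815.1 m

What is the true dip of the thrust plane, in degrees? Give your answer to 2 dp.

Let the plane be z = a·x + b·y + c.
BH-8−BH-7: 776a − 615b = −497.2;  BH-9−BH-7: −11a − 1077b = −537.7.
Solving gives a = −0.24308, b = 0.50174.
Gradient magnitude |∇z| = √(a² + b²) = √(0.05909 + 0.25174) = 0.55752.
True dip = arctan(0.55752) = 29.14°, dipping toward SSE (azimuth ≈ 154°).

29.14°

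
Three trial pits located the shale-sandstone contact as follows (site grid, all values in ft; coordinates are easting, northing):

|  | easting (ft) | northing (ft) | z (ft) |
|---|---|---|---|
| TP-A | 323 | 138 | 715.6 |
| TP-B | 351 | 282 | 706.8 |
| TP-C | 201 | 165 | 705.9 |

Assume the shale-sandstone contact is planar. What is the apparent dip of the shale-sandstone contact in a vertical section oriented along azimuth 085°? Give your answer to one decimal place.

3.2°

Two edge vectors: TP-A→TP-B = (28, 144, -8.8), TP-A→TP-C = (-122, 27, -9.7).
Normal n = (TP-A→TP-B) × (TP-A→TP-C) = (-1159.2, 1345.2, 18324).
So ∂z/∂easting = −n_x/n_z = 0.06326 and ∂z/∂northing = −n_y/n_z = −0.07341.
Unit vector along 085° is (sin 85°, cos 85°) = (0.9962, 0.0872).
Slope in that direction = a·(0.9962) + b·(0.0872) = 0.05662.
Apparent dip = arctan|0.05662| = 3.2° (true dip is 5.5°, so apparent ≤ true as expected).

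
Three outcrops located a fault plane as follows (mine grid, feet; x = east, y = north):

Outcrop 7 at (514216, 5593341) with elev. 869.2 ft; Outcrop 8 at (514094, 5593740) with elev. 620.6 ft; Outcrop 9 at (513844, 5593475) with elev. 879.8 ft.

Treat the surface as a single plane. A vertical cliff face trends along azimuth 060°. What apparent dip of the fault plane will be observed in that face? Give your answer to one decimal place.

31.0°

Two edge vectors: Outcrop 7→Outcrop 8 = (-122, 399, -248.6), Outcrop 7→Outcrop 9 = (-372, 134, 10.6).
Normal n = (Outcrop 7→Outcrop 8) × (Outcrop 7→Outcrop 9) = (37541.8, 93772.4, 132080).
So ∂z/∂x = −n_x/n_z = −0.28424 and ∂z/∂y = −n_y/n_z = −0.70997.
Unit vector along 060° is (sin 60°, cos 60°) = (0.8660, 0.5000).
Slope in that direction = a·(0.8660) + b·(0.5000) = −0.60114.
Apparent dip = arctan|0.60114| = 31.0° (true dip is 37.4°, so apparent ≤ true as expected).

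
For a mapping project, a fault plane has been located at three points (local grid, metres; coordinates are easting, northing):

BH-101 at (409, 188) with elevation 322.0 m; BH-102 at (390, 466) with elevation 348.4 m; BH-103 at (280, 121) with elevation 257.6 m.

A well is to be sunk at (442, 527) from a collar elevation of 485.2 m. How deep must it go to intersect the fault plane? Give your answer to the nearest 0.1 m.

106.6 m

Two edge vectors: BH-101→BH-102 = (-19, 278, 26.4), BH-101→BH-103 = (-129, -67, -64.4).
Normal n = (BH-101→BH-102) × (BH-101→BH-103) = (-16134.4, -4629.2, 37135).
So ∂z/∂easting = −n_x/n_z = 0.43448 and ∂z/∂northing = −n_y/n_z = 0.12466.
Intercept c from BH-101: 322 − 177.70 − 23.44 = 120.86.
At (442, 527): z_contact = 192.04 + 65.70 + 120.86 = 378.60 m.
Depth below ground = 485.2 − 378.60 = 106.6 m.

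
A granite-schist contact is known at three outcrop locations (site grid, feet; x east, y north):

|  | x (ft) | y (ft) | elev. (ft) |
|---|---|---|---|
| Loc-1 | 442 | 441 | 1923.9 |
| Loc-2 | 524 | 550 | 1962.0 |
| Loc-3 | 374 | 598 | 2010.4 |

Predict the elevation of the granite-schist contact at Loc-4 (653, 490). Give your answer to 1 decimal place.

1911.4 ft

Let the plane be z = a·x + b·y + c.
Loc-2−Loc-1: 82a + 109b = 38.1;  Loc-3−Loc-1: −68a + 157b = 86.5.
Solving gives a = −0.16991, b = 0.47736.
Then c = 1923.9 − a·442 − b·441 = 1788.48.
At (653, 490): z = −111.0 + 233.9 + 1788.48 = 1911.4 ft.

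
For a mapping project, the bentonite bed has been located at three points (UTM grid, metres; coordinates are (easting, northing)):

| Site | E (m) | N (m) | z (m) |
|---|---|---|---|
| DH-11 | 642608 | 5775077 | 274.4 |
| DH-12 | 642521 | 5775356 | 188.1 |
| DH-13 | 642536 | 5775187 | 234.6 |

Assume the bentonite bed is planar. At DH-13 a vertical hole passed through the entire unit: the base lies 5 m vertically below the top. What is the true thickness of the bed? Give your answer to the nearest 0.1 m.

4.8 m

Let the plane be z = a·E + b·N + c.
DH-12−DH-11: −87a + 279b = −86.3;  DH-13−DH-11: −72a + 110b = −39.8.
Solving gives a = 0.15319, b = −0.26155.
|∇z| = √(a²+b²) = 0.30311, so dip δ = arctan(0.30311) = 16.86°.
True thickness = vertical thickness × cos δ = 5 × cos 16.86° = 4.8 m.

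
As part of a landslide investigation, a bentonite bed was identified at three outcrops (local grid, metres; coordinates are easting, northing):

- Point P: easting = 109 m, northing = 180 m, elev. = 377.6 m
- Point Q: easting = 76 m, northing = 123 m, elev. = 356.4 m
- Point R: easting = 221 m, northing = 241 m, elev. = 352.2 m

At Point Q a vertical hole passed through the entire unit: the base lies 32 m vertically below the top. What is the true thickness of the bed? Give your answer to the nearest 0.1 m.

Let the plane be z = a·easting + b·northing + c.
Point Q−Point P: −33a − 57b = −21.2;  Point R−Point P: 112a + 61b = −25.4.
Solving gives a = −0.62709, b = 0.73498.
|∇z| = √(a²+b²) = 0.96614, so dip δ = arctan(0.96614) = 44.01°.
True thickness = vertical thickness × cos δ = 32 × cos 44.01° = 23.0 m.

23.0 m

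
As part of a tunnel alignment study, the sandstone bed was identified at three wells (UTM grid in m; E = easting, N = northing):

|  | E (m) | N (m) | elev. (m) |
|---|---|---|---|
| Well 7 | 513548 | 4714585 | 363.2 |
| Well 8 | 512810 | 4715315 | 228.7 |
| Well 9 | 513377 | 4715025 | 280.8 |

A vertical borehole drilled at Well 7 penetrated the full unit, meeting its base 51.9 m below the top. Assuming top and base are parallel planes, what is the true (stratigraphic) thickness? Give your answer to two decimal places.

51.00 m

Let the plane be z = a·E + b·N + c.
Well 8−Well 7: −738a + 730b = −134.5;  Well 9−Well 7: −171a + 440b = −82.4.
Solving gives a = −0.00486, b = −0.18916.
|∇z| = √(a²+b²) = 0.18923, so dip δ = arctan(0.18923) = 10.72°.
True thickness = vertical thickness × cos δ = 51.9 × cos 10.72° = 51.00 m.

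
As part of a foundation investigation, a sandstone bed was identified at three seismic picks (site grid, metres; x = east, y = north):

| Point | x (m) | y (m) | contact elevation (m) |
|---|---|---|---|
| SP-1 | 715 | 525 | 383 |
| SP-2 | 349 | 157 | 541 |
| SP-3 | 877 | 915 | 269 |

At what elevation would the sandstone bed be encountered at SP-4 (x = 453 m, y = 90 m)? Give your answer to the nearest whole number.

529 m

Two edge vectors: SP-1→SP-2 = (-366, -368, 158), SP-1→SP-3 = (162, 390, -114).
Normal n = (SP-1→SP-2) × (SP-1→SP-3) = (-19668, -16128, -83124).
So ∂z/∂x = −n_x/n_z = −0.23661 and ∂z/∂y = −n_y/n_z = −0.19402.
Intercept c from SP-1: 383 + 169.18 + 101.86 = 654.04.
At (453, 90): z = −107.2 − 17.5 + 654.04 = 529.4 m.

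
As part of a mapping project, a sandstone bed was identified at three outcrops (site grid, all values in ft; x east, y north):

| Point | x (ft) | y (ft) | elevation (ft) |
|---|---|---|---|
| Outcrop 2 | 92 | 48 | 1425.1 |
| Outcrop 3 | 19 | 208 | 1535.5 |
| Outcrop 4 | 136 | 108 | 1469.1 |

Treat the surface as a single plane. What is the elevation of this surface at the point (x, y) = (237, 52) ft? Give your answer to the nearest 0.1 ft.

Let the plane be z = a·x + b·y + c.
Outcrop 3−Outcrop 2: −73a + 160b = 110.4;  Outcrop 4−Outcrop 2: 44a + 60b = 44.
Solving gives a = 0.03643, b = 0.70662.
Then c = 1425.1 − a·92 − b·48 = 1387.83.
At (237, 52): z = 8.6 + 36.7 + 1387.83 = 1433.2 ft.

1433.2 ft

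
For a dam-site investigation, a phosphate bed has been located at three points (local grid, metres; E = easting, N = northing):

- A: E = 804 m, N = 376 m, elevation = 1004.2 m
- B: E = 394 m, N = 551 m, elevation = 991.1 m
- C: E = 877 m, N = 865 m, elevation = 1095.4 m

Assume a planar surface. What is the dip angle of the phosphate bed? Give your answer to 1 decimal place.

11.3°

Two edge vectors: A→B = (-410, 175, -13.1), A→C = (73, 489, 91.2).
Normal n = (A→B) × (A→C) = (22365.9, 36435.7, -213265).
So ∂z/∂E = −n_x/n_z = 0.10487 and ∂z/∂N = −n_y/n_z = 0.17085.
Gradient magnitude |∇z| = √(a² + b²) = √(0.01100 + 0.02919) = 0.20047.
True dip = arctan(0.20047) = 11.3°, dipping toward SSW (azimuth ≈ 212°).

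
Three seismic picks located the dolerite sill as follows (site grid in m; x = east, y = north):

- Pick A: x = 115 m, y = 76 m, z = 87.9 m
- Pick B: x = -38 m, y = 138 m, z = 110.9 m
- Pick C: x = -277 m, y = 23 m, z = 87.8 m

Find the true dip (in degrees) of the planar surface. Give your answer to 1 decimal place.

Let the plane be z = a·x + b·y + c.
Pick B−Pick A: −153a + 62b = 23;  Pick C−Pick A: −392a − 53b = −0.1.
Solving gives a = −0.03742, b = 0.27863.
Gradient magnitude |∇z| = √(a² + b²) = √(0.00140 + 0.07764) = 0.28113.
True dip = arctan(0.28113) = 15.7°, dipping toward S (azimuth ≈ 172°).

15.7°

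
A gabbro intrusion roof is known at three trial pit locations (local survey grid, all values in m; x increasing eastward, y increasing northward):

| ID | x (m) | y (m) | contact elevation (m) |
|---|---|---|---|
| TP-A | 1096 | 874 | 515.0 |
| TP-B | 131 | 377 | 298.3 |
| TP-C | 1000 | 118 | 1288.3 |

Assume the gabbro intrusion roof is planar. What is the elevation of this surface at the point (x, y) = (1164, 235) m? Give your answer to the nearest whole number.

Two edge vectors: TP-A→TP-B = (-965, -497, -216.7), TP-A→TP-C = (-96, -756, 773.3).
Normal n = (TP-A→TP-B) × (TP-A→TP-C) = (-548155.3, 767037.7, 681828).
So ∂z/∂x = −n_x/n_z = 0.80395 and ∂z/∂y = −n_y/n_z = −1.12497.
Intercept c from TP-A: 515 − 881.13 + 983.23 = 617.10.
At (1164, 235): z = 935.8 − 264.4 + 617.10 = 1288.5 m.

1289 m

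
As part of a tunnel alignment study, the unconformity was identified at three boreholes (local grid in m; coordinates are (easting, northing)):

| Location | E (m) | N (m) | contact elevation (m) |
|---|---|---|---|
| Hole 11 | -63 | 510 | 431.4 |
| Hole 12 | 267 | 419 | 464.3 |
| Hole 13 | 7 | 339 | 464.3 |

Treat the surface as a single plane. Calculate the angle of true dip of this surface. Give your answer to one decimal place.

10.1°

Let the plane be z = a·E + b·N + c.
Hole 12−Hole 11: 330a − 91b = 32.9;  Hole 13−Hole 11: 70a − 171b = 32.9.
Solving gives a = 0.05258, b = −0.17087.
Gradient magnitude |∇z| = √(a² + b²) = √(0.00276 + 0.02920) = 0.17878.
True dip = arctan(0.17878) = 10.1°, dipping toward NNW (azimuth ≈ 343°).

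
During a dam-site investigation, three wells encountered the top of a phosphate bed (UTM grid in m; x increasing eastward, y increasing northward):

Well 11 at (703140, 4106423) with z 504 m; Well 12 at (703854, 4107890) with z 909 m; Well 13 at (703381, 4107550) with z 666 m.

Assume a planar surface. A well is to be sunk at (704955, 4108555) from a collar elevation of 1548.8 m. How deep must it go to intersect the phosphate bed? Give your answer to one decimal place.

Let the plane be z = a·x + b·y + c.
Well 12−Well 11: 714a + 1467b = 405;  Well 13−Well 11: 241a + 1127b = 162.
Solving gives a = 0.484961131, b = 0.040039368.
Then c = 504 − a·703140 − b·4106423 = −504910.15.
At (704955, 4108555): z_contact = 341875.77 + 164503.94 − 504910.15 = 1469.57 m.
Depth below ground = 1548.8 − 1469.57 = 79.2 m.

79.2 m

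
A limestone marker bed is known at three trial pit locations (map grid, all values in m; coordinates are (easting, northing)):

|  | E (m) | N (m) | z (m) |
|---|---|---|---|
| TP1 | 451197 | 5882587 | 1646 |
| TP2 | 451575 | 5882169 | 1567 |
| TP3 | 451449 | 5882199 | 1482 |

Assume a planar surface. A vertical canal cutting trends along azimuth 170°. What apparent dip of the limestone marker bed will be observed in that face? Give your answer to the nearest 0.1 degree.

Let the plane be z = a·E + b·N + c.
TP2−TP1: 378a − 418b = −79;  TP3−TP1: 252a − 388b = −164.
Solving gives a = 0.91705, b = 1.01829.
Unit vector along 170° is (sin 170°, cos 170°) = (0.1736, -0.9848).
Slope in that direction = a·(0.1736) + b·(-0.9848) = −0.84358.
Apparent dip = arctan|0.84358| = 40.2° (true dip is 53.9°, so apparent ≤ true as expected).

40.2°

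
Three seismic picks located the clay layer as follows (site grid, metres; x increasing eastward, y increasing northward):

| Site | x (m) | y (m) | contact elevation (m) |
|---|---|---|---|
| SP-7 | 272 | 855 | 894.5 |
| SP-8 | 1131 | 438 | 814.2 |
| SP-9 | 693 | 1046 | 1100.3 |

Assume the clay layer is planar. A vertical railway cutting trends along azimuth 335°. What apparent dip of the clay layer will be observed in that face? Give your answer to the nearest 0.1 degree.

Two edge vectors: SP-7→SP-8 = (859, -417, -80.3), SP-7→SP-9 = (421, 191, 205.8).
Normal n = (SP-7→SP-8) × (SP-7→SP-9) = (-70481.3, -210588.5, 339626).
So ∂z/∂x = −n_x/n_z = 0.20753 and ∂z/∂y = −n_y/n_z = 0.62006.
Unit vector along 335° is (sin 335°, cos 335°) = (-0.4226, 0.9063).
Slope in that direction = a·(-0.4226) + b·(0.9063) = 0.47426.
Apparent dip = arctan|0.47426| = 25.4° (true dip is 33.2°, so apparent ≤ true as expected).

25.4°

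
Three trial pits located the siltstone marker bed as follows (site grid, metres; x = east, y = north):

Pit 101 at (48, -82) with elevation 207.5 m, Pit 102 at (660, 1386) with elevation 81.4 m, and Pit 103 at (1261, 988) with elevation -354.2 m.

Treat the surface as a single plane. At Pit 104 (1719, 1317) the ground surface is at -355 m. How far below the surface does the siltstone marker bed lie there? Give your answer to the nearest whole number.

224 m

Two edge vectors: Pit 101→Pit 102 = (612, 1468, -126.1), Pit 101→Pit 103 = (1213, 1070, -561.7).
Normal n = (Pit 101→Pit 102) × (Pit 101→Pit 103) = (-689648.6, 190801.1, -1125844).
So ∂z/∂x = −n_x/n_z = −0.61256 and ∂z/∂y = −n_y/n_z = 0.16947.
Intercept c from Pit 101: 207.5 + 29.40 + 13.90 = 250.80.
At (1719, 1317): z_contact = −1053.0 + 223.2 + 250.80 = -579.0 m.
Depth below ground = -355 − (-579.0) = 224 m.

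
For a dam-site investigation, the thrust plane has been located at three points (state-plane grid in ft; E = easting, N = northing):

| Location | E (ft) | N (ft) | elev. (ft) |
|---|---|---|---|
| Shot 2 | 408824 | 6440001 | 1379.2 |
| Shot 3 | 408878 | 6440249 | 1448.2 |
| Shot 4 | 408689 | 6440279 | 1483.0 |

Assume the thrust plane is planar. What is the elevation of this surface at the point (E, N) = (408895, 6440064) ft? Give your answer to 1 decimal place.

1389.0 ft

Two edge vectors: Shot 2→Shot 3 = (54, 248, 69), Shot 2→Shot 4 = (-135, 278, 103.8).
Normal n = (Shot 2→Shot 3) × (Shot 2→Shot 4) = (6560.4, -14920.2, 48492).
So ∂z/∂E = −n_x/n_z = −0.135288295 and ∂z/∂N = −n_y/n_z = 0.307683742.
Intercept c from Shot 2: 1379.2 + 55309.10 − 1981483.60 = −1924795.30.
At (408895, 6440064): z = −55318.7 + 1981503.0 − 1924795.30 = 1389.0 ft.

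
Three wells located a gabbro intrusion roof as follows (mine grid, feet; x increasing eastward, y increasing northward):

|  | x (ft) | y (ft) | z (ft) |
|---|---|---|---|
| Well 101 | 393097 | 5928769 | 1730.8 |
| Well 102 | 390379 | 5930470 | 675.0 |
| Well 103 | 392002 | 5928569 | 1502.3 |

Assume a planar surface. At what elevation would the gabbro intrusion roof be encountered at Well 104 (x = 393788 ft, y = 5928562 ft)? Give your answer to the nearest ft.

1949 ft

Let the plane be z = a·x + b·y + c.
Well 102−Well 101: −2718a + 1701b = −1055.8;  Well 103−Well 101: −1095a − 200b = −228.5.
Solving gives a = 0.24928923, b = −0.22235854.
Then c = 1730.8 − a·393097 − b·5928769 = 1222048.35.
At (393788, 5928562): z = 98167.1 − 1318266.4 + 1222048.35 = 1949.1 ft.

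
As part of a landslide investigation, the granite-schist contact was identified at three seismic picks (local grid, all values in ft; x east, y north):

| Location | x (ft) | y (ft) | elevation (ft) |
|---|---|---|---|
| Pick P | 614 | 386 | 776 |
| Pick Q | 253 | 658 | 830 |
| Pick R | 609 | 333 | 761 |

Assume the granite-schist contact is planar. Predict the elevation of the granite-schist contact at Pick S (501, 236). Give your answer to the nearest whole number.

Let the plane be z = a·x + b·y + c.
Pick Q−Pick P: −361a + 272b = 54;  Pick R−Pick P: −5a − 53b = −15.
Solving gives a = 0.05943, b = 0.27741.
Then c = 776 − a·614 − b·386 = 632.43.
At (501, 236): z = 29.8 + 65.5 + 632.43 = 727.7 ft.

728 ft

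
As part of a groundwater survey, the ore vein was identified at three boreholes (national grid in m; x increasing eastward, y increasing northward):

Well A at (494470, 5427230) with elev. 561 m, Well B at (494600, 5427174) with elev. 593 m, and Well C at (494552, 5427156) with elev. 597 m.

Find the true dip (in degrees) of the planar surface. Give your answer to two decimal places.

22.53°

Two edge vectors: Well A→Well B = (130, -56, 32), Well A→Well C = (82, -74, 36).
Normal n = (Well A→Well B) × (Well A→Well C) = (352, -2056, -5028).
So ∂z/∂x = −n_x/n_z = 0.07001 and ∂z/∂y = −n_y/n_z = −0.40891.
Gradient magnitude |∇z| = √(a² + b²) = √(0.00490 + 0.16721) = 0.41486.
True dip = arctan(0.41486) = 22.53°, dipping toward N (azimuth ≈ 350°).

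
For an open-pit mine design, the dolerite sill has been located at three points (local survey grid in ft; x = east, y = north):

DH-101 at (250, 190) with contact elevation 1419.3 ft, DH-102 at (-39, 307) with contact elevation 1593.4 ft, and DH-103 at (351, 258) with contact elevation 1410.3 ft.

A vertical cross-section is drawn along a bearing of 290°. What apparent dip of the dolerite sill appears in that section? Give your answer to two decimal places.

Two edge vectors: DH-101→DH-102 = (-289, 117, 174.1), DH-101→DH-103 = (101, 68, -9).
Normal n = (DH-101→DH-102) × (DH-101→DH-103) = (-12891.8, 14983.1, -31469).
So ∂z/∂x = −n_x/n_z = −0.40967 and ∂z/∂y = −n_y/n_z = 0.47612.
Unit vector along 290° is (sin 290°, cos 290°) = (-0.9397, 0.3420).
Slope in that direction = a·(-0.9397) + b·(0.3420) = 0.54780.
Apparent dip = arctan|0.54780| = 28.71° (true dip is 32.1°, so apparent ≤ true as expected).

28.71°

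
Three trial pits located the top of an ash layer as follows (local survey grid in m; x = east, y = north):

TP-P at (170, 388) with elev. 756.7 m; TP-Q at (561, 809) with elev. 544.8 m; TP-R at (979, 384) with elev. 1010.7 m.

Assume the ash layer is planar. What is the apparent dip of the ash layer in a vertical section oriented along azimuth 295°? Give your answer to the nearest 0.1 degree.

31.6°

Two edge vectors: TP-P→TP-Q = (391, 421, -211.9), TP-P→TP-R = (809, -4, 254).
Normal n = (TP-P→TP-Q) × (TP-P→TP-R) = (106086.4, -270741.1, -342153).
So ∂z/∂x = −n_x/n_z = 0.31006 and ∂z/∂y = −n_y/n_z = −0.79129.
Unit vector along 295° is (sin 295°, cos 295°) = (-0.9063, 0.4226).
Slope in that direction = a·(-0.9063) + b·(0.4226) = −0.61542.
Apparent dip = arctan|0.61542| = 31.6° (true dip is 40.4°, so apparent ≤ true as expected).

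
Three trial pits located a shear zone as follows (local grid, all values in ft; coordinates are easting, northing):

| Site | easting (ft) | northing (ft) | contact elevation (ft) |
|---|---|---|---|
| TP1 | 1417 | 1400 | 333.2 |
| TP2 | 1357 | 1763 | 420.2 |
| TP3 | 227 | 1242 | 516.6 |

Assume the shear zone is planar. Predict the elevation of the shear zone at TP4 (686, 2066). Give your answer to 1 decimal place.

Two edge vectors: TP1→TP2 = (-60, 363, 87), TP1→TP3 = (-1190, -158, 183.4).
Normal n = (TP1→TP2) × (TP1→TP3) = (80320.2, -92526, 441450).
So ∂z/∂easting = −n_x/n_z = −0.181946 and ∂z/∂northing = −n_y/n_z = 0.209596.
Intercept c from TP1: 333.2 + 257.82 − 293.43 = 297.58.
At (686, 2066): z = −124.8 + 433.0 + 297.58 = 605.8 ft.

605.8 ft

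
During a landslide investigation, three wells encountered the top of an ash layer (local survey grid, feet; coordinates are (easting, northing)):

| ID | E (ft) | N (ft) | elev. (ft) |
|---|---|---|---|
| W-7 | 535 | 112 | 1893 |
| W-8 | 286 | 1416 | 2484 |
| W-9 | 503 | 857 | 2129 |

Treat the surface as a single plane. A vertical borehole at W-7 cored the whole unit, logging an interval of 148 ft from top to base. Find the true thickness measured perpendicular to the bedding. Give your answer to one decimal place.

Let the plane be z = a·E + b·N + c.
W-8−W-7: −249a + 1304b = 591;  W-9−W-7: −32a + 745b = 236.
Solving gives a = −0.92192, b = 0.27718.
|∇z| = √(a²+b²) = 0.96269, so dip δ = arctan(0.96269) = 43.91°.
True thickness = vertical thickness × cos δ = 148 × cos 43.91° = 106.6 ft.

106.6 ft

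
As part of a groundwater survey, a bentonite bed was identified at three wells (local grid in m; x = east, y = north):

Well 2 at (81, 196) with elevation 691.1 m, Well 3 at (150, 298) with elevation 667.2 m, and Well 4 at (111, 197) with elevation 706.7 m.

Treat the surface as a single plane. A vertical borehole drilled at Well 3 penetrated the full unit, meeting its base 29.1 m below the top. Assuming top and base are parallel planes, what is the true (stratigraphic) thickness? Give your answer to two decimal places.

Let the plane be z = a·x + b·y + c.
Well 3−Well 2: 69a + 102b = −23.9;  Well 4−Well 2: 30a + 1b = 15.6.
Solving gives a = 0.53999, b = −0.59960.
|∇z| = √(a²+b²) = 0.80691, so dip δ = arctan(0.80691) = 38.90°.
True thickness = vertical thickness × cos δ = 29.1 × cos 38.90° = 22.65 m.

22.65 m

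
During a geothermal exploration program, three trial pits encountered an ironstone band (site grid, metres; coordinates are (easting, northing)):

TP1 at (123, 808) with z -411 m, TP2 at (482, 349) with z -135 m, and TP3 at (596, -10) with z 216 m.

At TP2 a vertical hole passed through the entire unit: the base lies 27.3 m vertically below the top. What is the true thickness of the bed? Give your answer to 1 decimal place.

Two edge vectors: TP1→TP2 = (359, -459, 276), TP1→TP3 = (473, -818, 627).
Normal n = (TP1→TP2) × (TP1→TP3) = (-62025, -94545, -76555).
So ∂z/∂E = −n_x/n_z = −0.81020 and ∂z/∂N = −n_y/n_z = −1.23499.
|∇z| = √(a²+b²) = 1.47704, so dip δ = arctan(1.47704) = 55.90°.
True thickness = vertical thickness × cos δ = 27.3 × cos 55.90° = 15.3 m.

15.3 m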